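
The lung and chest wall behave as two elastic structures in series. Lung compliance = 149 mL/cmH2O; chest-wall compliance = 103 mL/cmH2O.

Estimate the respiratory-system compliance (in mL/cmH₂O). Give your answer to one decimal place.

Lung and chest wall are elastances in series: 1/Crs = 1/CL + 1/Ccw.
1/Crs = 1/149 + 1/103 = 0.01642.
Crs = 60.901 mL/cmH2O.

60.9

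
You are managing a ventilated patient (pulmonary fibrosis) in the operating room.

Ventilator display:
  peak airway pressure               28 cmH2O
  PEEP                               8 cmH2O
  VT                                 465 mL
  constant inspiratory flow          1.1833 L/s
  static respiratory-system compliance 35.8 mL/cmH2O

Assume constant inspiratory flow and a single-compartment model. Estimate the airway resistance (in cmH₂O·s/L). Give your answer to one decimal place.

Equation of motion (constant flow): PIP = Vt/C + R·V̇ + PEEP.
R·V̇ = PIP − Vt/C − PEEP = 28 − 465/35.8 − 8 = 28 − 12.989 − 8 = 7.011 cmH2O.
R = 7.011 / 1.1833 = 5.925 cmH2O·s/L.

5.9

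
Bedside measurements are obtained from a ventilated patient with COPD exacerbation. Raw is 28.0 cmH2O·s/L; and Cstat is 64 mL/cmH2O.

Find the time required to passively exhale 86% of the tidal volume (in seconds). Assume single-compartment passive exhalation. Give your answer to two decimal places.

3.52

τ = R × C = 28.0 × 64 mL/cmH2O = 28.0 × 0.064 L/cmH2O = 1.792 s.
Exhaled fraction f = 1 − e^(−t/τ) → t = −τ·ln(1 − f) = −1.792·ln(0.14) = 3.523 s.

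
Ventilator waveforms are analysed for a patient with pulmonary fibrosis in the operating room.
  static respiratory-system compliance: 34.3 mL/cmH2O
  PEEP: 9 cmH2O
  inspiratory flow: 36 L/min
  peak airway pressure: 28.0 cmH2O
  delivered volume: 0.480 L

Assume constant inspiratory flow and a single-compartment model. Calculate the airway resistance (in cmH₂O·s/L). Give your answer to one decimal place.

Flow: 36 L/min ÷ 60 = 0.6 L/s.
Equation of motion (constant flow): PIP = Vt/C + R·V̇ + PEEP.
R·V̇ = PIP − Vt/C − PEEP = 28.0 − 480/34.3 − 9 = 28.0 − 13.994 − 9 = 5.006 cmH2O.
R = 5.006 / 0.6 = 8.343 cmH2O·s/L.

8.3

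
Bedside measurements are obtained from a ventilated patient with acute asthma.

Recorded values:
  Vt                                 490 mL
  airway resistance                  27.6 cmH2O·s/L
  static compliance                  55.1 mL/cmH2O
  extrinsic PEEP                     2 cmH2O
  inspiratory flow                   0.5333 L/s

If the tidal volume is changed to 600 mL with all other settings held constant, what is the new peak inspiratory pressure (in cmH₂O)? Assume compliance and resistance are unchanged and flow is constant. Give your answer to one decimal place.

PIP = Vt/C + R·V̇ + PEEP (constant-flow equation of motion).
Only the elastic term changes: ΔPIP = ΔVt / C = (600 − 490) / 55.1 = 1.996 cmH2O.
Original PIP = 490/55.1 + 27.6×0.5333 + 2 = 25.612 cmH2O; new PIP = 25.612 + (1.996) = 27.608 cmH2O.

27.6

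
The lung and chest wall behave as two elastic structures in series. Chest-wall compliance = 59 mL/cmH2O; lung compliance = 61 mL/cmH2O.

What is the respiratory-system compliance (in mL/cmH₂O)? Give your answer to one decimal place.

Lung and chest wall are elastances in series: 1/Crs = 1/CL + 1/Ccw.
1/Crs = 1/61 + 1/59 = 0.03334.
Crs = 29.994 mL/cmH2O.

30.0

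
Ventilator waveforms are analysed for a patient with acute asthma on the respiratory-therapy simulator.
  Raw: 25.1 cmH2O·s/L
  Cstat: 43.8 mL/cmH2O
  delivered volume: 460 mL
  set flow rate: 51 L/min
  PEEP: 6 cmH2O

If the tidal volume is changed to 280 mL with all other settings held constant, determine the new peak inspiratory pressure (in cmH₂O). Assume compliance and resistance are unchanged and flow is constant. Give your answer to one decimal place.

33.7

Flow: 51 L/min ÷ 60 = 0.85 L/s.
PIP = Vt/C + R·V̇ + PEEP (constant-flow equation of motion).
Only the elastic term changes: ΔPIP = ΔVt / C = (280 − 460) / 43.8 = -4.11 cmH2O.
Original PIP = 460/43.8 + 25.1×0.85 + 6 = 37.837 cmH2O; new PIP = 37.837 + (-4.11) = 33.727 cmH2O.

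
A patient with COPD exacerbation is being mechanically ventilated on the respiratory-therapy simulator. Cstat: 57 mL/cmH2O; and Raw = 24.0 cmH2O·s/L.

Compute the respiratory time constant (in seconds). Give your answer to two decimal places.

1.37

τ = R × C = 24.0 × 57 mL/cmH2O = 24.0 × 0.057 L/cmH2O = 1.368 s.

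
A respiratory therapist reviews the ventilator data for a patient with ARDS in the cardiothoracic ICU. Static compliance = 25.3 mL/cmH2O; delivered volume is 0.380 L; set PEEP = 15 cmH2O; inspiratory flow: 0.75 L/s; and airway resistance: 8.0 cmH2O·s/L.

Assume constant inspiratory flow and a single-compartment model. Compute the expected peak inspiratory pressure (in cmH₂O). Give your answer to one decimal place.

Equation of motion (constant flow): PIP = Vt/C + R·V̇ + PEEP.
PIP = 380/25.3 + 8.0×0.75 + 15 = 15.02 + 6.0 + 15 = 36.02 cmH2O.

36.0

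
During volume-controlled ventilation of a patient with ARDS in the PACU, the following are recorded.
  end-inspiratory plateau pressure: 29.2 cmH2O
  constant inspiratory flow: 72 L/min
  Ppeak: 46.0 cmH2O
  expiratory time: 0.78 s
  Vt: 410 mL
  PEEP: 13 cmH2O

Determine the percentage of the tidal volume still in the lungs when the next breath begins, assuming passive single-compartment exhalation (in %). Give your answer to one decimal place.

11.1

Flow: 72 L/min ÷ 60 = 1.2 L/s.
R = (PIP − Pplat)/V̇ = (46.0 − 29.2) / 1.2 = 16.8/1.2 = 14.0 cmH2O·s/L.
C = Vt/(Pplat − PEEP) = 410.0 / (29.2 − 13) = 410.0/16.2 = 25.309 mL/cmH2O.
τ = R × C = 14.0 × 0.02531 L/cmH2O = 0.3543 s.
Fraction remaining at end-expiration = e^(−Te/τ) = e^(−0.78/0.3543) = 0.1106 → 11.06%.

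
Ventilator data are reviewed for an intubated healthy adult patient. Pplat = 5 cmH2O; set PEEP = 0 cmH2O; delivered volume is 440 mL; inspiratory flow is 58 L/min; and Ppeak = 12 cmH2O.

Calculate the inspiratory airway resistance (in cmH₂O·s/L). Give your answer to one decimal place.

Flow: 58 L/min ÷ 60 = 0.9667 L/s.
Raw = (PIP − Pplat) / flow = (12 − 5) / 0.9667 = 7.0 / 0.9667 = 7.241 cmH2O·s/L.

7.2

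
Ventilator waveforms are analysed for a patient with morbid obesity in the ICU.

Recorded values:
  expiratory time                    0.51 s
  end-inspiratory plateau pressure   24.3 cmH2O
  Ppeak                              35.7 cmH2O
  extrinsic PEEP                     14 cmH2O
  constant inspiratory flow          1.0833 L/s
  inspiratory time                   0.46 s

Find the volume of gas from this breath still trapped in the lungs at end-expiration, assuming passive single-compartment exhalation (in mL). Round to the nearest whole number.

183

Vt = flow × Ti = 1.0833 L/s × 0.46 s × 1000 mL/L = 498.32 mL.
R = (PIP − Pplat)/V̇ = (35.7 − 24.3) / 1.0833 = 11.4/1.0833 = 10.523 cmH2O·s/L.
C = Vt/(Pplat − PEEP) = 498.32 / (24.3 − 14) = 498.32/10.3 = 48.381 mL/cmH2O.
τ = R × C = 10.523 × 0.04838 L/cmH2O = 0.5091 s.
Fraction remaining = e^(−Te/τ) = e^(−0.51/0.5091) = 0.3672.
Trapped volume = 498.32 × 0.3672 = 182.98 mL.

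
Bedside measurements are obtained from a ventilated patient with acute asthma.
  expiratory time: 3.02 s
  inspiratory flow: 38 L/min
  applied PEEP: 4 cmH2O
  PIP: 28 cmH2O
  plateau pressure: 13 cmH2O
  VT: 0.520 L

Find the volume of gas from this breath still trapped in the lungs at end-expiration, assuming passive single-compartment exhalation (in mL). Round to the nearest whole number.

Flow: 38 L/min ÷ 60 = 0.6333 L/s.
R = (PIP − Pplat)/V̇ = (28 − 13) / 0.6333 = 15.0/0.6333 = 23.685 cmH2O·s/L.
C = Vt/(Pplat − PEEP) = 520.0 / (13 − 4) = 520.0/9.0 = 57.778 mL/cmH2O.
τ = R × C = 23.685 × 0.05778 L/cmH2O = 1.369 s.
Fraction remaining = e^(−Te/τ) = e^(−3.02/1.369) = 0.1101.
Trapped volume = 520.0 × 0.1101 = 57.252 mL.

57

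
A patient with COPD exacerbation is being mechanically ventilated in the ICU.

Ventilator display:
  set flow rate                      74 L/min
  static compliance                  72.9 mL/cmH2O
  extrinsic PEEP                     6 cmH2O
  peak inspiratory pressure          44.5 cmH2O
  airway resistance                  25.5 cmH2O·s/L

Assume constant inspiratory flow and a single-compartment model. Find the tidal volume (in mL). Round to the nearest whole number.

Flow: 74 L/min ÷ 60 = 1.2333 L/s.
Equation of motion (constant flow): PIP = Vt/C + R·V̇ + PEEP.
Vt/C = PIP − R·V̇ − PEEP = 44.5 − 31.449 − 6 = 7.051 cmH2O.
Vt = C × 7.051 = 72.9 × 7.051 = 514.02 mL.

514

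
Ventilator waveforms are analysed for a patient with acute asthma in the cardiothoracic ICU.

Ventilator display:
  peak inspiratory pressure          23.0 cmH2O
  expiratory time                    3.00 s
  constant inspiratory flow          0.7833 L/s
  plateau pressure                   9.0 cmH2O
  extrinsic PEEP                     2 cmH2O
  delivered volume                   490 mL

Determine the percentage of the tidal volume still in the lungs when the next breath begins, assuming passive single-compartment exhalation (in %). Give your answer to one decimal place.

9.1

R = (PIP − Pplat)/V̇ = (23.0 − 9.0) / 0.7833 = 14.0/0.7833 = 17.873 cmH2O·s/L.
C = Vt/(Pplat − PEEP) = 490.0 / (9.0 − 2) = 490.0/7.0 = 70.0 mL/cmH2O.
τ = R × C = 17.873 × 0.07 L/cmH2O = 1.251 s.
Fraction remaining at end-expiration = e^(−Te/τ) = e^(−3.00/1.251) = 0.09089 → 9.089%.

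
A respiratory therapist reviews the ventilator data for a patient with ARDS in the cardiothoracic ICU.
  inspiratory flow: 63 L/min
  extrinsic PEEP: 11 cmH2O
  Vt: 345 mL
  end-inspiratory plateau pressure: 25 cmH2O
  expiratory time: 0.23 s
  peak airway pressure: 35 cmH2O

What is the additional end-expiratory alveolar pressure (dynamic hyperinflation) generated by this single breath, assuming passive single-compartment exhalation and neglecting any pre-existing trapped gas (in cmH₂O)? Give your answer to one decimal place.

5.3

Flow: 63 L/min ÷ 60 = 1.05 L/s.
R = (PIP − Pplat)/V̇ = (35 − 25) / 1.05 = 10.0/1.05 = 9.524 cmH2O·s/L.
C = Vt/(Pplat − PEEP) = 345.0 / (25 − 11) = 345.0/14.0 = 24.643 mL/cmH2O.
τ = R × C = 9.524 × 0.02464 L/cmH2O = 0.2347 s.
Fraction remaining = e^(−Te/τ) = e^(−0.23/0.2347) = 0.3753; trapped volume = 345.0 × 0.3753 = 129.48 mL.
Additional alveolar pressure from trapping ≈ V_trapped / C = 129.48 / 24.643 = 5.254 cmH2O.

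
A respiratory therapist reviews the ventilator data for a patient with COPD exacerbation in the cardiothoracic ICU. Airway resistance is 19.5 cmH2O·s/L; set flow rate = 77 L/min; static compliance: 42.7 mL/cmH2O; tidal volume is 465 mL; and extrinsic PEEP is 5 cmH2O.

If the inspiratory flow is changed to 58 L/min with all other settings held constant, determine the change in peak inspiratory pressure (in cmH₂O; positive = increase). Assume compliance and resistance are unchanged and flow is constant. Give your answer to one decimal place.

-6.2

Flow: 77 L/min ÷ 60 = 1.2833 L/s.
New flow: 58 L/min ÷ 60 = 0.9667 L/s.
PIP = Vt/C + R·V̇ + PEEP (constant-flow equation of motion).
Only the resistive term changes: ΔPIP = R × ΔV̇ = 19.5 × (0.9667 − 1.2833) = 19.5 × -0.3166 = -6.174 cmH2O.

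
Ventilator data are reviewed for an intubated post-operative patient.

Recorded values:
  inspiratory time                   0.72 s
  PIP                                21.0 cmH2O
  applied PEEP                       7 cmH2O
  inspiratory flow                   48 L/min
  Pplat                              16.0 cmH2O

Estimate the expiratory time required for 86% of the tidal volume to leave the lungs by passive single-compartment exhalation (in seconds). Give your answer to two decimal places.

0.79

Flow: 48 L/min ÷ 60 = 0.8 L/s.
Vt = flow × Ti = 0.8 L/s × 0.72 s × 1000 mL/L = 576.0 mL.
R = (PIP − Pplat)/V̇ = (21.0 − 16.0) / 0.8 = 5.0/0.8 = 6.25 cmH2O·s/L.
C = Vt/(Pplat − PEEP) = 576.0 / (16.0 − 7) = 576.0/9.0 = 64.0 mL/cmH2O.
τ = R × C = 6.25 × 0.064 L/cmH2O = 0.4 s.
t = −τ·ln(1 − 0.86) = −0.4·ln(0.14) = 0.7864 s.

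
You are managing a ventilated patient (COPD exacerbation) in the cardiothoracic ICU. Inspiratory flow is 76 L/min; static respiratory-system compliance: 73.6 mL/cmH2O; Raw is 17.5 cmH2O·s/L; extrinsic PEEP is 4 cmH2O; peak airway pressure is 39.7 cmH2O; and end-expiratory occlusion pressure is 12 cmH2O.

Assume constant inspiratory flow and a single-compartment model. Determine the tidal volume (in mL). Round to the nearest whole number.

407

Flow: 76 L/min ÷ 60 = 1.2667 L/s.
Total PEEP = 12 cmH2O (set 4 + intrinsic 8); this is the baseline alveolar pressure.
Equation of motion (constant flow): PIP = Vt/C + R·V̇ + PEEP.
Vt/C = PIP − R·V̇ − PEEP = 39.7 − 22.167 − 12 = 5.533 cmH2O.
Vt = C × 5.533 = 73.6 × 5.533 = 407.23 mL.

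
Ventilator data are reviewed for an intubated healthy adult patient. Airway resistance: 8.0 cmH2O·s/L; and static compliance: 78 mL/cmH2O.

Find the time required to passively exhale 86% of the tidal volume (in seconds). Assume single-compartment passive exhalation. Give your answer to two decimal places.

1.23

τ = R × C = 8.0 × 78 mL/cmH2O = 8.0 × 0.078 L/cmH2O = 0.624 s.
Exhaled fraction f = 1 − e^(−t/τ) → t = −τ·ln(1 − f) = −0.624·ln(0.14) = 1.227 s.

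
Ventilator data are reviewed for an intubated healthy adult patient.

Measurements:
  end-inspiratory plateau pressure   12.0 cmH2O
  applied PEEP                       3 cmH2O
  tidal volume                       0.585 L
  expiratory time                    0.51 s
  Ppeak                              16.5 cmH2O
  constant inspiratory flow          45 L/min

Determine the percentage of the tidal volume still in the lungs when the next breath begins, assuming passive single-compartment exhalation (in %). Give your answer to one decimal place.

27.0

Flow: 45 L/min ÷ 60 = 0.75 L/s.
R = (PIP − Pplat)/V̇ = (16.5 − 12.0) / 0.75 = 4.5/0.75 = 6.0 cmH2O·s/L.
C = Vt/(Pplat − PEEP) = 585.0 / (12.0 − 3) = 585.0/9.0 = 65.0 mL/cmH2O.
τ = R × C = 6.0 × 0.065 L/cmH2O = 0.39 s.
Fraction remaining at end-expiration = e^(−Te/τ) = e^(−0.51/0.39) = 0.2704 → 27.04%.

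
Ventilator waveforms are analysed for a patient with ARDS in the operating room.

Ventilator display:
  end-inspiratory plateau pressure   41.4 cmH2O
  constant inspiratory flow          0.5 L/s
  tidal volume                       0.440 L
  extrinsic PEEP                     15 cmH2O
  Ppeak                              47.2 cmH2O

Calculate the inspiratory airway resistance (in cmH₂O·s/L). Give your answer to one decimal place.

11.6

Raw = (PIP − Pplat) / flow = (47.2 − 41.4) / 0.5 = 5.8 / 0.5 = 11.6 cmH2O·s/L.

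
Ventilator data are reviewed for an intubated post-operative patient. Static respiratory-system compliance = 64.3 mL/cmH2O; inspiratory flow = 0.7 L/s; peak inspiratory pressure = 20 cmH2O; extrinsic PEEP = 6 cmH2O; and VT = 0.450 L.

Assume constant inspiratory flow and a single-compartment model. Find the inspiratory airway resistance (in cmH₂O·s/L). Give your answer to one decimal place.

Equation of motion (constant flow): PIP = Vt/C + R·V̇ + PEEP.
R·V̇ = PIP − Vt/C − PEEP = 20 − 450/64.3 − 6 = 20 − 6.998 − 6 = 7.002 cmH2O.
R = 7.002 / 0.7 = 10.003 cmH2O·s/L.

10.0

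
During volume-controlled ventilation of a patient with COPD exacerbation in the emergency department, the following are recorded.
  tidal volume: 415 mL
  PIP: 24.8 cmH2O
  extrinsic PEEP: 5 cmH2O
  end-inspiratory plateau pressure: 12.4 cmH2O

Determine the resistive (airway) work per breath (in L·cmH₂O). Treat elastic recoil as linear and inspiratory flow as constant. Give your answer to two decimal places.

5.15

With constant inspiratory flow the resistive pressure is constant at PIP − Pplat = 24.8 − 12.4 = 12.4 cmH2O, so resistive work = 12.4 × 0.415 = 5.146 L·cmH2O.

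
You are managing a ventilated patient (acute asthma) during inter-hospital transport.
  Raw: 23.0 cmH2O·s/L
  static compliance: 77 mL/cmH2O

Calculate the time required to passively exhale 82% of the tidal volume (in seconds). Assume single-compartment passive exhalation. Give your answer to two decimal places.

3.04

τ = R × C = 23.0 × 77 mL/cmH2O = 23.0 × 0.077 L/cmH2O = 1.771 s.
Exhaled fraction f = 1 − e^(−t/τ) → t = −τ·ln(1 − f) = −1.771·ln(0.18) = 3.037 s.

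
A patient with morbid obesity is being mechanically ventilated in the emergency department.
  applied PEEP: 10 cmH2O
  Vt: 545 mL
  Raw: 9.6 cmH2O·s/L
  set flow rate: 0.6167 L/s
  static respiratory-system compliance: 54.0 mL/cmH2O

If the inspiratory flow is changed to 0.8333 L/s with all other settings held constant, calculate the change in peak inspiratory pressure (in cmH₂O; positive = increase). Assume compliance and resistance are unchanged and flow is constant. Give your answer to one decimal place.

PIP = Vt/C + R·V̇ + PEEP (constant-flow equation of motion).
Only the resistive term changes: ΔPIP = R × ΔV̇ = 9.6 × (0.8333 − 0.6167) = 9.6 × 0.2166 = 2.079 cmH2O.

2.1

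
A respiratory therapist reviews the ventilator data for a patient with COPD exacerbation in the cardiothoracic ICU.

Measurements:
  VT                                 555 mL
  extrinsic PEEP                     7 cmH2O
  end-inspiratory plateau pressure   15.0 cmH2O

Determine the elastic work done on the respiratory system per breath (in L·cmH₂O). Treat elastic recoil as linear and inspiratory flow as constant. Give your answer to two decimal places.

2.22

Elastic work ≈ ½ × (Pplat − PEEP) × Vt = 0.5 × (15.0 − 7) × 0.555 L = 0.5 × 8.0 × 0.555 = 2.22 L·cmH2O.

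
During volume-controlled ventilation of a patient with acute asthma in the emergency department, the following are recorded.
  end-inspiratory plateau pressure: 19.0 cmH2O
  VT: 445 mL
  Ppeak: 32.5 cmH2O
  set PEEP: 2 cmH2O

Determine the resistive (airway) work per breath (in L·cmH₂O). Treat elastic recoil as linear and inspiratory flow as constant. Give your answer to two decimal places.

With constant inspiratory flow the resistive pressure is constant at PIP − Pplat = 32.5 − 19.0 = 13.5 cmH2O, so resistive work = 13.5 × 0.445 = 6.008 L·cmH2O.

6.01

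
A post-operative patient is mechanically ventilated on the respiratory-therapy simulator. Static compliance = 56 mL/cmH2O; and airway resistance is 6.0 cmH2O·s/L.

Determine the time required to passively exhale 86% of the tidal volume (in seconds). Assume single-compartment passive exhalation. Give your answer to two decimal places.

τ = R × C = 6.0 × 56 mL/cmH2O = 6.0 × 0.056 L/cmH2O = 0.336 s.
Exhaled fraction f = 1 − e^(−t/τ) → t = −τ·ln(1 − f) = −0.336·ln(0.14) = 0.6606 s.

0.66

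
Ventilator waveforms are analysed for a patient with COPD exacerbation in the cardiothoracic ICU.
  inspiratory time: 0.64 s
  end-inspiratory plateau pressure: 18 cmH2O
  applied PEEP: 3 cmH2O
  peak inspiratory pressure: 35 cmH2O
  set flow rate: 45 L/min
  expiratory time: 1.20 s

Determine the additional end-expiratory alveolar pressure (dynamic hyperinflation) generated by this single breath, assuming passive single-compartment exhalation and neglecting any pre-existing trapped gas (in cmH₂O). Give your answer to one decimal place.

Flow: 45 L/min ÷ 60 = 0.75 L/s.
Vt = flow × Ti = 0.75 L/s × 0.64 s × 1000 mL/L = 480.0 mL.
R = (PIP − Pplat)/V̇ = (35 − 18) / 0.75 = 17.0/0.75 = 22.667 cmH2O·s/L.
C = Vt/(Pplat − PEEP) = 480.0 / (18 − 3) = 480.0/15.0 = 32.0 mL/cmH2O.
τ = R × C = 22.667 × 0.032 L/cmH2O = 0.7253 s.
Fraction remaining = e^(−Te/τ) = e^(−1.20/0.7253) = 0.1912; trapped volume = 480.0 × 0.1912 = 91.776 mL.
Additional alveolar pressure from trapping ≈ V_trapped / C = 91.776 / 32.0 = 2.868 cmH2O.

2.9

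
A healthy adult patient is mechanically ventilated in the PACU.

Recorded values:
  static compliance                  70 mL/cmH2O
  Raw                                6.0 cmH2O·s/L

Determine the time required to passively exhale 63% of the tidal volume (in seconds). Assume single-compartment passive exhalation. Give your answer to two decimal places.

τ = R × C = 6.0 × 70 mL/cmH2O = 6.0 × 0.070 L/cmH2O = 0.42 s.
Exhaled fraction f = 1 − e^(−t/τ) → t = −τ·ln(1 − f) = −0.42·ln(0.37) = 0.4176 s.

0.42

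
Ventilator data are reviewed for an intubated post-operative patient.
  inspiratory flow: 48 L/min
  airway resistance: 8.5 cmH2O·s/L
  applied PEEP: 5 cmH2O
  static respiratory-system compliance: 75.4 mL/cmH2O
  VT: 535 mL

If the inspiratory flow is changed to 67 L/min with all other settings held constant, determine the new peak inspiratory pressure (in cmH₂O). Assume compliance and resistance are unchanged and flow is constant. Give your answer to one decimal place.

Flow: 48 L/min ÷ 60 = 0.8 L/s.
New flow: 67 L/min ÷ 60 = 1.1167 L/s.
PIP = Vt/C + R·V̇ + PEEP (constant-flow equation of motion).
Only the resistive term changes: ΔPIP = R × ΔV̇ = 8.5 × (1.1167 − 0.8) = 8.5 × 0.3167 = 2.692 cmH2O.
Original PIP = 535/75.4 + 8.5×0.8 + 5 = 18.895 cmH2O; new PIP = 18.895 + (2.692) = 21.587 cmH2O.

21.6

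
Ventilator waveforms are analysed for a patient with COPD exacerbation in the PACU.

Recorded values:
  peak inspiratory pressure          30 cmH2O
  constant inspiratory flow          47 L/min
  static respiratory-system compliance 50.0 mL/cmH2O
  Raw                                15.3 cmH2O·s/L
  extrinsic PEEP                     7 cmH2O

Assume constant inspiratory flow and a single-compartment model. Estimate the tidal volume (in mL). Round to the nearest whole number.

551

Flow: 47 L/min ÷ 60 = 0.7833 L/s.
Equation of motion (constant flow): PIP = Vt/C + R·V̇ + PEEP.
Vt/C = PIP − R·V̇ − PEEP = 30 − 11.984 − 7 = 11.016 cmH2O.
Vt = C × 11.016 = 50.0 × 11.016 = 550.8 mL.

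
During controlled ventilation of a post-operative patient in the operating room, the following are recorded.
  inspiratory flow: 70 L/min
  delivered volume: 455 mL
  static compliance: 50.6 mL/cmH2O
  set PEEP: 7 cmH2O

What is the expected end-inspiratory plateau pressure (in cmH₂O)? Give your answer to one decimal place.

16.0

Pplat = PEEP + Vt / Cstat = 7 + 455 / 50.6 = 7 + 8.992 = 15.992 cmH2O.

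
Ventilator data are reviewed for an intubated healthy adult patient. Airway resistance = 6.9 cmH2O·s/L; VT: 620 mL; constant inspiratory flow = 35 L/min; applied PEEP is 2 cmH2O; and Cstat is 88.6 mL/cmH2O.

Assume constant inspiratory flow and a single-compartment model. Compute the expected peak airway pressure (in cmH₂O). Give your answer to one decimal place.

13.0

Flow: 35 L/min ÷ 60 = 0.5833 L/s.
Equation of motion (constant flow): PIP = Vt/C + R·V̇ + PEEP.
PIP = 620/88.6 + 6.9×0.5833 + 2 = 6.998 + 4.025 + 2 = 13.023 cmH2O.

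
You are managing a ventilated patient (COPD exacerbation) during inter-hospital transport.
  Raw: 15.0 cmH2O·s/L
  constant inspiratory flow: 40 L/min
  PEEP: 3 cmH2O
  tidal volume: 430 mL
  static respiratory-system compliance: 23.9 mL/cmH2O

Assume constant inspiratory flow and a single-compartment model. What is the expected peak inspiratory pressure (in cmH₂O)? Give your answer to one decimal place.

31.0

Flow: 40 L/min ÷ 60 = 0.6667 L/s.
Equation of motion (constant flow): PIP = Vt/C + R·V̇ + PEEP.
PIP = 430/23.9 + 15.0×0.6667 + 3 = 17.992 + 10.001 + 3 = 30.993 cmH2O.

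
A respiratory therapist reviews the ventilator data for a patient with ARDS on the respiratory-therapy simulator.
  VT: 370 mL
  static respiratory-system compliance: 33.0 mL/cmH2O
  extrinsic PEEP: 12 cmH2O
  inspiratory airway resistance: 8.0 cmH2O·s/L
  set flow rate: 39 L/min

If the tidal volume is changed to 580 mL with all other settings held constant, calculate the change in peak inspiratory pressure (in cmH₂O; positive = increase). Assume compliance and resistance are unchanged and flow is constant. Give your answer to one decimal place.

6.4

PIP = Vt/C + R·V̇ + PEEP (constant-flow equation of motion).
Only the elastic term changes: ΔPIP = ΔVt / C = (580 − 370) / 33.0 = 6.364 cmH2O.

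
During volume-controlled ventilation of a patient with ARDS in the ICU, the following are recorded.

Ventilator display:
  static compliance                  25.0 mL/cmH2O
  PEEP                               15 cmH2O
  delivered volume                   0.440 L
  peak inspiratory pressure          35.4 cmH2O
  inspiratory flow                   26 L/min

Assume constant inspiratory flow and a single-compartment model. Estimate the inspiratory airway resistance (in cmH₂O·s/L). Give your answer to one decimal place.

Flow: 26 L/min ÷ 60 = 0.4333 L/s.
Equation of motion (constant flow): PIP = Vt/C + R·V̇ + PEEP.
R·V̇ = PIP − Vt/C − PEEP = 35.4 − 440/25.0 − 15 = 35.4 − 17.6 − 15 = 2.8 cmH2O.
R = 2.8 / 0.4333 = 6.462 cmH2O·s/L.

6.5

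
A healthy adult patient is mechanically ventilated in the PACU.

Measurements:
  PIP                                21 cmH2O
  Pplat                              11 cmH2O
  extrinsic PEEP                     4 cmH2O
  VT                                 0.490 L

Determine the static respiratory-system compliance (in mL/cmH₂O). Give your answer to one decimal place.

Cstat = Vt / (Pplat − PEEP) = 490 / (11 − 4) = 490 / 7.0 = 70.0 mL/cmH2O.

70.0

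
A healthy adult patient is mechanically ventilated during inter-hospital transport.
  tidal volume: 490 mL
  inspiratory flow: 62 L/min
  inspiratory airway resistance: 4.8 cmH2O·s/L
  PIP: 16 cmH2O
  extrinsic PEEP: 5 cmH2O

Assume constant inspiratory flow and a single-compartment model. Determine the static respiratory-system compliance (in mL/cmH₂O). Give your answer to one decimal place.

Flow: 62 L/min ÷ 60 = 1.0333 L/s.
Equation of motion (constant flow): PIP = Vt/C + R·V̇ + PEEP.
Vt/C = PIP − R·V̇ − PEEP = 16 − 4.8×1.0333 − 5 = 16 − 4.96 − 5 = 6.04 cmH2O.
C = Vt / 6.04 = 490 / 6.04 = 81.126 mL/cmH2O.

81.1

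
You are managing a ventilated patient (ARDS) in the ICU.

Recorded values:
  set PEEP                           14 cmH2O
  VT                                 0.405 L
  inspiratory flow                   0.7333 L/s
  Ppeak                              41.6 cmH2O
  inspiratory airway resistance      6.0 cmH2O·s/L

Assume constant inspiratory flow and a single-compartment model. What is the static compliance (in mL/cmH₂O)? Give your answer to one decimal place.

Equation of motion (constant flow): PIP = Vt/C + R·V̇ + PEEP.
Vt/C = PIP − R·V̇ − PEEP = 41.6 − 6.0×0.7333 − 14 = 41.6 − 4.4 − 14 = 23.2 cmH2O.
C = Vt / 23.2 = 405 / 23.2 = 17.457 mL/cmH2O.

17.5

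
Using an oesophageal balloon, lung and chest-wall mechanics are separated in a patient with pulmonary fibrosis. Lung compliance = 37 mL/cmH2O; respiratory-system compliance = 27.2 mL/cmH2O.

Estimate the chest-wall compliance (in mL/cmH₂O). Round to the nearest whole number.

103

1/Ccw = 1/Crs − 1/CL.
1/Ccw = 1/27.2 − 1/37 = 0.009738.
Ccw = 102.69 mL/cmH2O.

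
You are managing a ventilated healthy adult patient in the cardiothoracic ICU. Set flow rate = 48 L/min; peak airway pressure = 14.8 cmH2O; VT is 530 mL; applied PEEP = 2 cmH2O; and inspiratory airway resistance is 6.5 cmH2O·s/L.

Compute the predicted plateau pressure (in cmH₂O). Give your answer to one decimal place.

9.6

Flow: 48 L/min ÷ 60 = 0.8 L/s.
Pplat = PIP − Raw × flow = 14.8 − 6.5 × 0.8 = 14.8 − 5.2 = 9.6 cmH2O.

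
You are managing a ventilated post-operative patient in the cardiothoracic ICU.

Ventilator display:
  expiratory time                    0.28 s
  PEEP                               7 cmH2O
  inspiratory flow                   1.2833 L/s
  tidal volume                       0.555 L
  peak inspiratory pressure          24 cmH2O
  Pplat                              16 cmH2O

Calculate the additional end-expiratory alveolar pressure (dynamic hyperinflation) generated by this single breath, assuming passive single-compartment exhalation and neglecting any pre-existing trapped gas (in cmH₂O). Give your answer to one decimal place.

R = (PIP − Pplat)/V̇ = (24 − 16) / 1.2833 = 8.0/1.2833 = 6.234 cmH2O·s/L.
C = Vt/(Pplat − PEEP) = 555.0 / (16 − 7) = 555.0/9.0 = 61.667 mL/cmH2O.
τ = R × C = 6.234 × 0.06167 L/cmH2O = 0.3845 s.
Fraction remaining = e^(−Te/τ) = e^(−0.28/0.3845) = 0.4828; trapped volume = 555.0 × 0.4828 = 267.95 mL.
Additional alveolar pressure from trapping ≈ V_trapped / C = 267.95 / 61.667 = 4.345 cmH2O.

4.3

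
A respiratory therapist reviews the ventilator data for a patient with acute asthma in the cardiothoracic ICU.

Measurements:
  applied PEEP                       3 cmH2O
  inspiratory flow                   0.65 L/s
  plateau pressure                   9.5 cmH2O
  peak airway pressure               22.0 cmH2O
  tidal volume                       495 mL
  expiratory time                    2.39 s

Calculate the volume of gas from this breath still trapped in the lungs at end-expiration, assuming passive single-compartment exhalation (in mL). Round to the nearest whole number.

R = (PIP − Pplat)/V̇ = (22.0 − 9.5) / 0.65 = 12.5/0.65 = 19.231 cmH2O·s/L.
C = Vt/(Pplat − PEEP) = 495.0 / (9.5 − 3) = 495.0/6.5 = 76.154 mL/cmH2O.
τ = R × C = 19.231 × 0.07615 L/cmH2O = 1.464 s.
Fraction remaining = e^(−Te/τ) = e^(−2.39/1.464) = 0.1954.
Trapped volume = 495.0 × 0.1954 = 96.723 mL.

97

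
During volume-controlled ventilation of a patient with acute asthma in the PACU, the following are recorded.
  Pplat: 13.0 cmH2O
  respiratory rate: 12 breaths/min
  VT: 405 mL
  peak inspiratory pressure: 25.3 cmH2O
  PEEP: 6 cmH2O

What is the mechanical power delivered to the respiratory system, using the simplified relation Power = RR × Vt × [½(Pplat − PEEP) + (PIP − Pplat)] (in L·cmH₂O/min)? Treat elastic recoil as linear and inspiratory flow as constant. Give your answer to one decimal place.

Per-breath work = Vt × [½(Pplat−PEEP) + (PIP−Pplat)] = 0.405 × [0.5×7.0 + 12.3] = 0.405 × 15.8 = 6.399 L·cmH2O.
Power = 12 × 6.399 = 76.788 L·cmH2O/min.

76.8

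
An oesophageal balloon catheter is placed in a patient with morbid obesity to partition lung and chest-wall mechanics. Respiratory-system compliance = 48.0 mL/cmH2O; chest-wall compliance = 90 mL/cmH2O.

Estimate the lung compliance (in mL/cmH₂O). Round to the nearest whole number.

103

1/CL = 1/Crs − 1/Ccw.
1/CL = 1/48.0 − 1/90 = 0.009722.
CL = 102.86 mL/cmH2O.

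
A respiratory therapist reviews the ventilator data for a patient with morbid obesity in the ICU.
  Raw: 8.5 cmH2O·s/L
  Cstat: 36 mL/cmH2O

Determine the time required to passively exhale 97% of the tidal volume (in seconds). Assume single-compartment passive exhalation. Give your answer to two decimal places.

τ = R × C = 8.5 × 36 mL/cmH2O = 8.5 × 0.036 L/cmH2O = 0.306 s.
Exhaled fraction f = 1 − e^(−t/τ) → t = −τ·ln(1 − f) = −0.306·ln(0.03) = 1.073 s.

1.07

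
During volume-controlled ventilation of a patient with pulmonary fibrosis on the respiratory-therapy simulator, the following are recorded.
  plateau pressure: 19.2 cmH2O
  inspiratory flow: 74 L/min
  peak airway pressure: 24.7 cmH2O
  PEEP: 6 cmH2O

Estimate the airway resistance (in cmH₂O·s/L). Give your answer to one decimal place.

Flow: 74 L/min ÷ 60 = 1.2333 L/s.
Raw = (PIP − Pplat) / flow = (24.7 − 19.2) / 1.2333 = 5.5 / 1.2333 = 4.46 cmH2O·s/L.

4.5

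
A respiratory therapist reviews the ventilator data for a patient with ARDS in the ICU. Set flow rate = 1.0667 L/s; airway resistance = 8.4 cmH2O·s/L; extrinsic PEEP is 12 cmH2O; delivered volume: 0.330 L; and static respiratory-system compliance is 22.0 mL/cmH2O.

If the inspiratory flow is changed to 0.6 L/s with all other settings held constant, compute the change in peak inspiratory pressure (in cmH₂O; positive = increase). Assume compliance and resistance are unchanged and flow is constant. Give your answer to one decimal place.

-3.9

PIP = Vt/C + R·V̇ + PEEP (constant-flow equation of motion).
Only the resistive term changes: ΔPIP = R × ΔV̇ = 8.4 × (0.6 − 1.0667) = 8.4 × -0.4667 = -3.92 cmH2O.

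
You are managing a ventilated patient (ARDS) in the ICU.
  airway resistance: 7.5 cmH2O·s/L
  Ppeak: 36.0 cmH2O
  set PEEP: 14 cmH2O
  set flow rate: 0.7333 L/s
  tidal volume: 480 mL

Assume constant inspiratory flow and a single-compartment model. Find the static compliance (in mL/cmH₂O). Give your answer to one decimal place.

29.1

Equation of motion (constant flow): PIP = Vt/C + R·V̇ + PEEP.
Vt/C = PIP − R·V̇ − PEEP = 36.0 − 7.5×0.7333 − 14 = 36.0 − 5.5 − 14 = 16.5 cmH2O.
C = Vt / 16.5 = 480 / 16.5 = 29.091 mL/cmH2O.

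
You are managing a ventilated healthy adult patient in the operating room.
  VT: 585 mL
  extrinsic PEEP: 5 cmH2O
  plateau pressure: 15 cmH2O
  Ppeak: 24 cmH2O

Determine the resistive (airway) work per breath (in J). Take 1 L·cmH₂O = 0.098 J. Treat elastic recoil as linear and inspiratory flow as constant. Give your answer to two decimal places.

0.52

With constant inspiratory flow the resistive pressure is constant at PIP − Pplat = 24 − 15 = 9.0 cmH2O, so resistive work = 9.0 × 0.585 = 5.265 L·cmH2O.
× 0.098 J/(L·cmH2O) → 0.516 J.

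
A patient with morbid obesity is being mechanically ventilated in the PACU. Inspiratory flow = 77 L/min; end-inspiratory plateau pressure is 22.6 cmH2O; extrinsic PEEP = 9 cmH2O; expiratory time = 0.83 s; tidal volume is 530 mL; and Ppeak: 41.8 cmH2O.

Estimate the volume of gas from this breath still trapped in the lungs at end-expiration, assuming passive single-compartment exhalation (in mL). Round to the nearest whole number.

Flow: 77 L/min ÷ 60 = 1.2833 L/s.
R = (PIP − Pplat)/V̇ = (41.8 − 22.6) / 1.2833 = 19.2/1.2833 = 14.961 cmH2O·s/L.
C = Vt/(Pplat − PEEP) = 530.0 / (22.6 − 9) = 530.0/13.6 = 38.971 mL/cmH2O.
τ = R × C = 14.961 × 0.03897 L/cmH2O = 0.583 s.
Fraction remaining = e^(−Te/τ) = e^(−0.83/0.583) = 0.2408.
Trapped volume = 530.0 × 0.2408 = 127.62 mL.

128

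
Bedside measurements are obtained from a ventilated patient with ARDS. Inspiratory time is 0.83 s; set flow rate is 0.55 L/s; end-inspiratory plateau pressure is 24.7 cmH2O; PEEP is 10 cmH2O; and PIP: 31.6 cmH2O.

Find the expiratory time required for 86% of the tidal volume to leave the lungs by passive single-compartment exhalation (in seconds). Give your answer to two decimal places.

0.77

Vt = flow × Ti = 0.55 L/s × 0.83 s × 1000 mL/L = 456.5 mL.
R = (PIP − Pplat)/V̇ = (31.6 − 24.7) / 0.55 = 6.9/0.55 = 12.545 cmH2O·s/L.
C = Vt/(Pplat − PEEP) = 456.5 / (24.7 − 10) = 456.5/14.7 = 31.054 mL/cmH2O.
τ = R × C = 12.545 × 0.03105 L/cmH2O = 0.3895 s.
t = −τ·ln(1 − 0.86) = −0.3895·ln(0.14) = 0.7658 s.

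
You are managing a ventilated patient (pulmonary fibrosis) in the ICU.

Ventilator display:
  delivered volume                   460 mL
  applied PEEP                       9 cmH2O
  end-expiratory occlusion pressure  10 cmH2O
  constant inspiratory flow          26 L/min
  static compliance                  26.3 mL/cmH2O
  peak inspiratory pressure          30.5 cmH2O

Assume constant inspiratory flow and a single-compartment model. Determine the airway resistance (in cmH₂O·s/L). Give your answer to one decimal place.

Flow: 26 L/min ÷ 60 = 0.4333 L/s.
Total PEEP = 10 cmH2O (set 9 + intrinsic 1); this is the baseline alveolar pressure.
Equation of motion (constant flow): PIP = Vt/C + R·V̇ + PEEP.
R·V̇ = PIP − Vt/C − PEEP = 30.5 − 460/26.3 − 10 = 30.5 − 17.49 − 10 = 3.01 cmH2O.
R = 3.01 / 0.4333 = 6.947 cmH2O·s/L.

6.9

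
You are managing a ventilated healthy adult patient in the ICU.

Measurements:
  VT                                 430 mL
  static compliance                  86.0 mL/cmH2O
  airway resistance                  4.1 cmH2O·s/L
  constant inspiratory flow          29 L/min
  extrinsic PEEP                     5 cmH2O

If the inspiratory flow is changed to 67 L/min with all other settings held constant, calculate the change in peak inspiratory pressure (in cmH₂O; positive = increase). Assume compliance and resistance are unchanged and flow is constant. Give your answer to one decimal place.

2.6

Flow: 29 L/min ÷ 60 = 0.4833 L/s.
New flow: 67 L/min ÷ 60 = 1.1167 L/s.
PIP = Vt/C + R·V̇ + PEEP (constant-flow equation of motion).
Only the resistive term changes: ΔPIP = R × ΔV̇ = 4.1 × (1.1167 − 0.4833) = 4.1 × 0.6334 = 2.597 cmH2O.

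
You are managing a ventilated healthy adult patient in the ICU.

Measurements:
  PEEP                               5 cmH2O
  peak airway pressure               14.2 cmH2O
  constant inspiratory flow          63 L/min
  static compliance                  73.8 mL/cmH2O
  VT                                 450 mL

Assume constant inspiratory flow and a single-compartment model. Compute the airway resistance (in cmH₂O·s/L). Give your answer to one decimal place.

3.0

Flow: 63 L/min ÷ 60 = 1.05 L/s.
Equation of motion (constant flow): PIP = Vt/C + R·V̇ + PEEP.
R·V̇ = PIP − Vt/C − PEEP = 14.2 − 450/73.8 − 5 = 14.2 − 6.098 − 5 = 3.102 cmH2O.
R = 3.102 / 1.05 = 2.954 cmH2O·s/L.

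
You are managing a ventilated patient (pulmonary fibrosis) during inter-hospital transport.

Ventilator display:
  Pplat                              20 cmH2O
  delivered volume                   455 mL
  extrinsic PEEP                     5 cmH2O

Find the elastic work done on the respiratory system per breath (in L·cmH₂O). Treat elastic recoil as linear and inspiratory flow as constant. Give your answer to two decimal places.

Elastic work ≈ ½ × (Pplat − PEEP) × Vt = 0.5 × (20 − 5) × 0.455 L = 0.5 × 15.0 × 0.455 = 3.413 L·cmH2O.

3.41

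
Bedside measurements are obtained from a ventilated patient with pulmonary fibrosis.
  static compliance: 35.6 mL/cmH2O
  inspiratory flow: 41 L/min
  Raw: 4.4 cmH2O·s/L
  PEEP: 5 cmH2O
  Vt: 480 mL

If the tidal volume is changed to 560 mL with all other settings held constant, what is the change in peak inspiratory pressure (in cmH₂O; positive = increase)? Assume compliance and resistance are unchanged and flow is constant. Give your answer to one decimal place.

PIP = Vt/C + R·V̇ + PEEP (constant-flow equation of motion).
Only the elastic term changes: ΔPIP = ΔVt / C = (560 − 480) / 35.6 = 2.247 cmH2O.

2.2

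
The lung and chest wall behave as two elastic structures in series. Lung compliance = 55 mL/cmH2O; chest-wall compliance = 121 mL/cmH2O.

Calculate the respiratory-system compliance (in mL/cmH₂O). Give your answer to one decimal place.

Lung and chest wall are elastances in series: 1/Crs = 1/CL + 1/Ccw.
1/Crs = 1/55 + 1/121 = 0.02645.
Crs = 37.807 mL/cmH2O.

37.8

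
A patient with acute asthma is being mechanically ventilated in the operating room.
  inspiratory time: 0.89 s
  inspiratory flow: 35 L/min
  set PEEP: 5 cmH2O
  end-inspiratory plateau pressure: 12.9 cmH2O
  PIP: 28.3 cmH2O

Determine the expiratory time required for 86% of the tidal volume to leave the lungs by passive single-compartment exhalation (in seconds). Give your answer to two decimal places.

Flow: 35 L/min ÷ 60 = 0.5833 L/s.
Vt = flow × Ti = 0.5833 L/s × 0.89 s × 1000 mL/L = 519.14 mL.
R = (PIP − Pplat)/V̇ = (28.3 − 12.9) / 0.5833 = 15.4/0.5833 = 26.402 cmH2O·s/L.
C = Vt/(Pplat − PEEP) = 519.14 / (12.9 − 5) = 519.14/7.9 = 65.714 mL/cmH2O.
τ = R × C = 26.402 × 0.06571 L/cmH2O = 1.735 s.
t = −τ·ln(1 − 0.86) = −1.735·ln(0.14) = 3.411 s.

3.41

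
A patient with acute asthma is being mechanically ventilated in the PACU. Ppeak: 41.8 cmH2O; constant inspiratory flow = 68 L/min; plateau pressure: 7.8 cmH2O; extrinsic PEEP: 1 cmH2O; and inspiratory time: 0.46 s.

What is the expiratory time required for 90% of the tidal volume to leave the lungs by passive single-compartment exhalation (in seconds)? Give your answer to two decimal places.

5.30

Flow: 68 L/min ÷ 60 = 1.1333 L/s.
Vt = flow × Ti = 1.1333 L/s × 0.46 s × 1000 mL/L = 521.32 mL.
R = (PIP − Pplat)/V̇ = (41.8 − 7.8) / 1.1333 = 34.0/1.1333 = 30.001 cmH2O·s/L.
C = Vt/(Pplat − PEEP) = 521.32 / (7.8 − 1) = 521.32/6.8 = 76.665 mL/cmH2O.
τ = R × C = 30.001 × 0.07667 L/cmH2O = 2.3 s.
t = −τ·ln(1 − 0.90) = −2.3·ln(0.1) = 5.296 s.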